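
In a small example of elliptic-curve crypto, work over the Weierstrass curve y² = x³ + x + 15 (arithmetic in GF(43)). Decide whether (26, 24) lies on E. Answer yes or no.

no

y² = 24² ≡ 17; x³ + 1x + 15 = 17617 ≡ 30 (mod 43). 17 ≠ 30.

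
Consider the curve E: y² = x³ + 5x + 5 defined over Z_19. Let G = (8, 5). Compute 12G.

Double-and-add on 12 = (1100)₂. Start with G = (8, 5) for the leading 1-bit.
double: tangent at (8, 5): λ = (3·8² + 5)/(2·5) ≡ 7/10. 10⁻¹ ≡ 2 (mod 19) since 10·2 = 20 ≡ 1, so λ ≡ 7·2 ≡ 14.
  x = λ² - 8 - 8 = 196 - 16 ≡ 9; y = λ·(8 - 9) - 5 ≡ 0. → (9, 0)
add G: (9, 0) + (8, 5). λ = (5 - 0)/(8 - 9) ≡ 5/18 mod 19. 18⁻¹ ≡ 18 (mod 19), so λ ≡ 14.
  x = λ² - 9 - 8 = 196 - 17 ≡ 8; y = λ·(9 - 8) - 0 ≡ 14. → (8, 14)
double: tangent at (8, 14): λ = (3·8² + 5)/(2·14) ≡ 7/9. 9⁻¹ ≡ 17 (mod 19) since 9·17 = 153 ≡ 1, so λ ≡ 7·17 ≡ 5.
  x = λ² - 8 - 8 = 25 - 16 ≡ 9; y = λ·(8 - 9) - 14 ≡ 0. → (9, 0)
double: (9, 0) + (9, 0): same x and y₁ ≡ -y₂, so the sum is O.

O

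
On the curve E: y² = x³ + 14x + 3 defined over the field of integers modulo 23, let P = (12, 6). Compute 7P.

Double-and-add on 7 = (111)₂. Start with P = (12, 6) for the leading 1-bit.
double: tangent at (12, 6): λ = (3·12² + 14)/(2·6) ≡ 9/12. 12⁻¹ ≡ 2 (mod 23), so λ ≡ 9·2 ≡ 18.
  x = λ² - 12 - 12 = 324 - 24 ≡ 1; y = λ·(12 - 1) - 6 ≡ 8. → (1, 8)
add P: (1, 8) + (12, 6). λ = (6 - 8)/(12 - 1) ≡ 21/11 mod 23. 11⁻¹ ≡ 21 (mod 23) since 11·21 = 231 ≡ 1, so λ ≡ 4.
  x = λ² - 1 - 12 = 16 - 13 ≡ 3; y = λ·(1 - 3) - 8 ≡ 7. → (3, 7)
double: tangent at (3, 7): λ = (3·3² + 14)/(2·7) ≡ 18/14. 14⁻¹ ≡ 5 (mod 23) since 14·5 = 70 ≡ 1, so λ ≡ 18·5 ≡ 21.
  x = λ² - 3 - 3 = 441 - 6 ≡ 21; y = λ·(3 - 21) - 7 ≡ 6. → (21, 6)
add P: (21, 6) + (12, 6). λ = (6 - 6)/(12 - 21) ≡ 0/14 mod 23. 14⁻¹ ≡ 5 (mod 23) since 14·5 = 70 ≡ 1, so λ ≡ 0.
  x = λ² - 21 - 12 = 0 - 33 ≡ 13; y = λ·(21 - 13) - 6 ≡ 17. → (13, 17)

(13, 17)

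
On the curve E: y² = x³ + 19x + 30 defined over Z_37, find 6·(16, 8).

Write G = (16, 8).
Double-and-add on 6 = (110)₂. Start with G = (16, 8) for the leading 1-bit.
double: tangent at (16, 8): λ = (3·16² + 19)/(2·8) ≡ 10/16. 16⁻¹ ≡ 7 (mod 37) since 16·7 = 112 ≡ 1, so λ ≡ 10·7 ≡ 33.
  x = λ² - 16 - 16 = 1089 - 32 ≡ 21; y = λ·(16 - 21) - 8 ≡ 12. → (21, 12)
add G: (21, 12) + (16, 8). λ = (8 - 12)/(16 - 21) ≡ 33/32 mod 37. 32⁻¹ ≡ 22 (mod 37) since 32·22 = 704 ≡ 1, so λ ≡ 23.
  x = λ² - 21 - 16 = 529 - 37 ≡ 11; y = λ·(21 - 11) - 12 ≡ 33. → (11, 33)
double: tangent at (11, 33): λ = (3·11² + 19)/(2·33) ≡ 12/29. 29⁻¹ ≡ 23 (mod 37), so λ ≡ 12·23 ≡ 17.
  x = λ² - 11 - 11 = 289 - 22 ≡ 8; y = λ·(11 - 8) - 33 ≡ 18. → (8, 18)

(8, 18)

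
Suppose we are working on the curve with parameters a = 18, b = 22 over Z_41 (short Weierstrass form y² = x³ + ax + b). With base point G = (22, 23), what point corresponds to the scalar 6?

Repeated addition: build up to 6G.
2G: tangent at (22, 23): λ = (3·22² + 18)/(2·23) ≡ 35/5. 5⁻¹ ≡ 33 (mod 41), so λ ≡ 35·33 ≡ 7.
  x = λ² - 22 - 22 = 49 - 44 ≡ 5; y = λ·(22 - 5) - 23 ≡ 14. → (5, 14)
3G: (5, 14) + (22, 23). λ = (23 - 14)/(22 - 5) ≡ 9/17 mod 41. 17⁻¹ ≡ 29 (mod 41) since 17·29 = 493 ≡ 1, so λ ≡ 15.
  x = λ² - 5 - 22 = 225 - 27 ≡ 34; y = λ·(5 - 34) - 14 ≡ 2. → (34, 2)
4G: (34, 2) + (22, 23). λ = (23 - 2)/(22 - 34) ≡ 21/29 mod 41. 29⁻¹ ≡ 17 (mod 41), so λ ≡ 29.
  x = λ² - 34 - 22 = 841 - 56 ≡ 6; y = λ·(34 - 6) - 2 ≡ 31. → (6, 31)
5G: (6, 31) + (22, 23). λ = (23 - 31)/(22 - 6) ≡ 33/16 mod 41. 16⁻¹ ≡ 18 (mod 41), so λ ≡ 20.
  x = λ² - 6 - 22 = 400 - 28 ≡ 3; y = λ·(6 - 3) - 31 ≡ 29. → (3, 29)
6G: (3, 29) + (22, 23). λ = (23 - 29)/(22 - 3) ≡ 35/19 mod 41. 19⁻¹ ≡ 13 (mod 41) since 19·13 = 247 ≡ 1, so λ ≡ 4.
  x = λ² - 3 - 22 = 16 - 25 ≡ 32; y = λ·(3 - 32) - 29 ≡ 19. → (32, 19)

(32, 19)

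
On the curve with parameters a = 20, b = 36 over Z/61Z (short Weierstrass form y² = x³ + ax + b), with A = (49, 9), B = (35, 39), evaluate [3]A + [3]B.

First 3A:
Repeated addition: build up to 3A.
2A: tangent at (49, 9): λ = (3·49² + 20)/(2·9) ≡ 25/18. 18⁻¹ ≡ 17 (mod 61), so λ ≡ 25·17 ≡ 59.
  x = λ² - 49 - 49 = 3481 - 98 ≡ 28; y = λ·(49 - 28) - 9 ≡ 10. → (28, 10)
3A: (28, 10) + (49, 9). λ = (9 - 10)/(49 - 28) ≡ 60/21 mod 61. 21⁻¹ ≡ 32 (mod 61) since 21·32 = 672 ≡ 1, so λ ≡ 29.
  x = λ² - 28 - 49 = 841 - 77 ≡ 32; y = λ·(28 - 32) - 10 ≡ 57. → (32, 57)
3A = (32, 57).
Next 3B:
Repeated addition: build up to 3B.
2B: tangent at (35, 39): λ = (3·35² + 20)/(2·39) ≡ 35/17. 17⁻¹ ≡ 18 (mod 61) since 17·18 = 306 ≡ 1, so λ ≡ 35·18 ≡ 20.
  x = λ² - 35 - 35 = 400 - 70 ≡ 25; y = λ·(35 - 25) - 39 ≡ 39. → (25, 39)
3B: (25, 39) + (35, 39). λ = (39 - 39)/(35 - 25) ≡ 0/10 mod 61. 10⁻¹ ≡ 55 (mod 61), so λ ≡ 0.
  x = λ² - 25 - 35 = 0 - 60 ≡ 1; y = λ·(25 - 1) - 39 ≡ 22. → (1, 22)
3B = (1, 22).
Finally 3A + 3B:
(32, 57) + (1, 22). λ = (22 - 57)/(1 - 32) ≡ 26/30 mod 61. 30⁻¹ ≡ 59 (mod 61), so λ ≡ 9.
  x = λ² - 32 - 1 = 81 - 33 ≡ 48; y = λ·(32 - 48) - 57 ≡ 43. → (48, 43)

(48, 43)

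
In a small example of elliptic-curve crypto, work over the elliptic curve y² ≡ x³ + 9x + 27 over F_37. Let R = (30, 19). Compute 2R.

tangent at (30, 19): λ = (3·30² + 9)/(2·19) ≡ 8/1. 1⁻¹ ≡ 1 (mod 37), so λ ≡ 8·1 ≡ 8.
  x = λ² - 30 - 30 = 64 - 60 ≡ 4; y = λ·(30 - 4) - 19 ≡ 4. → (4, 4)

(4, 4)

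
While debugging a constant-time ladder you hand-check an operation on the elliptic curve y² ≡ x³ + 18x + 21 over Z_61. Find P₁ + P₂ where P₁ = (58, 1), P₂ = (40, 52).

(10, 46)

(58, 1) + (40, 52). λ = (52 - 1)/(40 - 58) ≡ 51/43 mod 61. 43⁻¹ ≡ 44 (mod 61) since 43·44 = 1892 ≡ 1, so λ ≡ 48.
  x = λ² - 58 - 40 = 2304 - 98 ≡ 10; y = λ·(58 - 10) - 1 ≡ 46. → (10, 46)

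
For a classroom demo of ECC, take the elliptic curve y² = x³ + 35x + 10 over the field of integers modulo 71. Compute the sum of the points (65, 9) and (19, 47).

(65, 9) + (19, 47). λ = (47 - 9)/(19 - 65) ≡ 38/25 mod 71. 25⁻¹ ≡ 54 (mod 71), so λ ≡ 64.
  x = λ² - 65 - 19 = 4096 - 84 ≡ 36; y = λ·(65 - 36) - 9 ≡ 1. → (36, 1)

(36, 1)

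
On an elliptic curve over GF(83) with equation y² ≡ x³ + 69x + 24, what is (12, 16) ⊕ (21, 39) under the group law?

(12, 16) + (21, 39). λ = (39 - 16)/(21 - 12) ≡ 23/9 mod 83. 9⁻¹ ≡ 37 (mod 83), so λ ≡ 21.
  x = λ² - 12 - 21 = 441 - 33 ≡ 76; y = λ·(12 - 76) - 16 ≡ 51. → (76, 51)

(76, 51)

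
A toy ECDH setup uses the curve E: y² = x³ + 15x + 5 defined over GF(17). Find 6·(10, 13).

(5, 16)

Write P = (10, 13).
Repeated addition: build up to 6P.
2P: tangent at (10, 13): λ = (3·10² + 15)/(2·13) ≡ 9/9. 9⁻¹ ≡ 2 (mod 17), so λ ≡ 9·2 ≡ 1.
  x = λ² - 10 - 10 = 1 - 20 ≡ 15; y = λ·(10 - 15) - 13 ≡ 16. → (15, 16)
3P: (15, 16) + (10, 13). λ = (13 - 16)/(10 - 15) ≡ 14/12 mod 17. 12⁻¹ ≡ 10 (mod 17), so λ ≡ 4.
  x = λ² - 15 - 10 = 16 - 25 ≡ 8; y = λ·(15 - 8) - 16 ≡ 12. → (8, 12)
4P: (8, 12) + (10, 13). λ = (13 - 12)/(10 - 8) ≡ 1/2 mod 17. 2⁻¹ ≡ 9 (mod 17), so λ ≡ 9.
  x = λ² - 8 - 10 = 81 - 18 ≡ 12; y = λ·(8 - 12) - 12 ≡ 3. → (12, 3)
5P: (12, 3) + (10, 13). λ = (13 - 3)/(10 - 12) ≡ 10/15 mod 17. 15⁻¹ ≡ 8 (mod 17), so λ ≡ 12.
  x = λ² - 12 - 10 = 144 - 22 ≡ 3; y = λ·(12 - 3) - 3 ≡ 3. → (3, 3)
6P: (3, 3) + (10, 13). λ = (13 - 3)/(10 - 3) ≡ 10/7 mod 17. 7⁻¹ ≡ 5 (mod 17), so λ ≡ 16.
  x = λ² - 3 - 10 = 256 - 13 ≡ 5; y = λ·(3 - 5) - 3 ≡ 16. → (5, 16)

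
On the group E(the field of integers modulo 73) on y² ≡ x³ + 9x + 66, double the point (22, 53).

(41, 15)

tangent at (22, 53): λ = (3·22² + 9)/(2·53) ≡ 1/33. 33⁻¹ ≡ 31 (mod 73), so λ ≡ 1·31 ≡ 31.
  x = λ² - 22 - 22 = 961 - 44 ≡ 41; y = λ·(22 - 41) - 53 ≡ 15. → (41, 15)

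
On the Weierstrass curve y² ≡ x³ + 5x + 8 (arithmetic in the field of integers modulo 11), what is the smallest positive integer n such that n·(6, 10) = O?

2P: tangent at (6, 10): λ = (3·6² + 5)/(2·10) ≡ 3/9. 9⁻¹ ≡ 5 (mod 11), so λ ≡ 3·5 ≡ 4.
  x = λ² - 6 - 6 = 16 - 12 ≡ 4; y = λ·(6 - 4) - 10 ≡ 9. → (4, 9)
3P: (4, 9) + (6, 10). λ = (10 - 9)/(6 - 4) ≡ 1/2 mod 11. 2⁻¹ ≡ 6 (mod 11), so λ ≡ 6.
  x = λ² - 4 - 6 = 36 - 10 ≡ 4; y = λ·(4 - 4) - 9 ≡ 2. → (4, 2)
4P: (4, 2) + (6, 10). λ = (10 - 2)/(6 - 4) ≡ 8/2 mod 11. 2⁻¹ ≡ 6 (mod 11) since 2·6 = 12 ≡ 1, so λ ≡ 4.
  x = λ² - 4 - 6 = 16 - 10 ≡ 6; y = λ·(4 - 6) - 2 ≡ 1. → (6, 1)
5P: (6, 1) + (6, 10): same x and y₁ ≡ -y₂, so the sum is O.
5P = O, so the order is 5.

5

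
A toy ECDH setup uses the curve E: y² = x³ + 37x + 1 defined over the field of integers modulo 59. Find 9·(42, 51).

(9, 1)

Write G = (42, 51).
Double-and-add on 9 = (1001)₂. Start with G = (42, 51) for the leading 1-bit.
double: tangent at (42, 51): λ = (3·42² + 37)/(2·51) ≡ 19/43. 43⁻¹ ≡ 11 (mod 59), so λ ≡ 19·11 ≡ 32.
  x = λ² - 42 - 42 = 1024 - 84 ≡ 55; y = λ·(42 - 55) - 51 ≡ 5. → (55, 5)
double: tangent at (55, 5): λ = (3·55² + 37)/(2·5) ≡ 26/10. 10⁻¹ ≡ 6 (mod 59), so λ ≡ 26·6 ≡ 38.
  x = λ² - 55 - 55 = 1444 - 110 ≡ 36; y = λ·(55 - 36) - 5 ≡ 9. → (36, 9)
double: tangent at (36, 9): λ = (3·36² + 37)/(2·9) ≡ 31/18. 18⁻¹ ≡ 23 (mod 59), so λ ≡ 31·23 ≡ 5.
  x = λ² - 36 - 36 = 25 - 72 ≡ 12; y = λ·(36 - 12) - 9 ≡ 52. → (12, 52)
add G: (12, 52) + (42, 51). λ = (51 - 52)/(42 - 12) ≡ 58/30 mod 59. 30⁻¹ ≡ 2 (mod 59), so λ ≡ 57.
  x = λ² - 12 - 42 = 3249 - 54 ≡ 9; y = λ·(12 - 9) - 52 ≡ 1. → (9, 1)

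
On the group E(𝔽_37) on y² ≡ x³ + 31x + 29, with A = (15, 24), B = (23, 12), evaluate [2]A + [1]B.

(29, 3)

First 2A:
Repeated addition: build up to 2A.
2A: tangent at (15, 24): λ = (3·15² + 31)/(2·24) ≡ 3/11. 11⁻¹ ≡ 27 (mod 37), so λ ≡ 3·27 ≡ 7.
  x = λ² - 15 - 15 = 49 - 30 ≡ 19; y = λ·(15 - 19) - 24 ≡ 22. → (19, 22)
2A = (19, 22).
Finally 2A + B:
(19, 22) + (23, 12). λ = (12 - 22)/(23 - 19) ≡ 27/4 mod 37. 4⁻¹ ≡ 28 (mod 37) since 4·28 = 112 ≡ 1, so λ ≡ 16.
  x = λ² - 19 - 23 = 256 - 42 ≡ 29; y = λ·(19 - 29) - 22 ≡ 3. → (29, 3)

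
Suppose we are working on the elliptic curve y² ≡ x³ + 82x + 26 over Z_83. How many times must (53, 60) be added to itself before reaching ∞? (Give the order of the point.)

8

2P: tangent at (53, 60): λ = (3·53² + 82)/(2·60) ≡ 43/37. 37⁻¹ ≡ 9 (mod 83), so λ ≡ 43·9 ≡ 55.
  x = λ² - 53 - 53 = 3025 - 106 ≡ 14; y = λ·(53 - 14) - 60 ≡ 10. → (14, 10)
3P: (14, 10) + (53, 60). λ = (60 - 10)/(53 - 14) ≡ 50/39 mod 83. 39⁻¹ ≡ 66 (mod 83) since 39·66 = 2574 ≡ 1, so λ ≡ 63.
  x = λ² - 14 - 53 = 3969 - 67 ≡ 1; y = λ·(14 - 1) - 10 ≡ 62. → (1, 62)
4P: (1, 62) + (53, 60). λ = (60 - 62)/(53 - 1) ≡ 81/52 mod 83. 52⁻¹ ≡ 8 (mod 83), so λ ≡ 67.
  x = λ² - 1 - 53 = 4489 - 54 ≡ 36; y = λ·(1 - 36) - 62 ≡ 0. → (36, 0)
5P: (36, 0) + (53, 60). λ = (60 - 0)/(53 - 36) ≡ 60/17 mod 83. 17⁻¹ ≡ 44 (mod 83), so λ ≡ 67.
  x = λ² - 36 - 53 = 4489 - 89 ≡ 1; y = λ·(36 - 1) - 0 ≡ 21. → (1, 21)
6P: (1, 21) + (53, 60). λ = (60 - 21)/(53 - 1) ≡ 39/52 mod 83. 52⁻¹ ≡ 8 (mod 83), so λ ≡ 63.
  x = λ² - 1 - 53 = 3969 - 54 ≡ 14; y = λ·(1 - 14) - 21 ≡ 73. → (14, 73)
7P: (14, 73) + (53, 60). λ = (60 - 73)/(53 - 14) ≡ 70/39 mod 83. 39⁻¹ ≡ 66 (mod 83) since 39·66 = 2574 ≡ 1, so λ ≡ 55.
  x = λ² - 14 - 53 = 3025 - 67 ≡ 53; y = λ·(14 - 53) - 73 ≡ 23. → (53, 23)
8P: (53, 23) + (53, 60): same x and y₁ ≡ -y₂, so the sum is ∞.
8P = ∞, so the order is 8.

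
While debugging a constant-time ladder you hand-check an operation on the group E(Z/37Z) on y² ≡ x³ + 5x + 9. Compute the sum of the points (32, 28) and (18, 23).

(32, 28) + (18, 23). λ = (23 - 28)/(18 - 32) ≡ 32/23 mod 37. 23⁻¹ ≡ 29 (mod 37) since 23·29 = 667 ≡ 1, so λ ≡ 3.
  x = λ² - 32 - 18 = 9 - 50 ≡ 33; y = λ·(32 - 33) - 28 ≡ 6. → (33, 6)

(33, 6)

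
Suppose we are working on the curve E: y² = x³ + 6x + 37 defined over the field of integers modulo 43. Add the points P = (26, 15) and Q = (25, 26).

(27, 39)

(26, 15) + (25, 26). λ = (26 - 15)/(25 - 26) ≡ 11/42 mod 43. 42⁻¹ ≡ 42 (mod 43), so λ ≡ 32.
  x = λ² - 26 - 25 = 1024 - 51 ≡ 27; y = λ·(26 - 27) - 15 ≡ 39. → (27, 39)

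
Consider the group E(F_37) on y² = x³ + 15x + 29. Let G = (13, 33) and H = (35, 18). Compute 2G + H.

(7, 12)

First 2G:
Repeated addition: build up to 2G.
2G: tangent at (13, 33): λ = (3·13² + 15)/(2·33) ≡ 4/29. 29⁻¹ ≡ 23 (mod 37) since 29·23 = 667 ≡ 1, so λ ≡ 4·23 ≡ 18.
  x = λ² - 13 - 13 = 324 - 26 ≡ 2; y = λ·(13 - 2) - 33 ≡ 17. → (2, 17)
2G = (2, 17).
Finally 2G + H:
(2, 17) + (35, 18). λ = (18 - 17)/(35 - 2) ≡ 1/33 mod 37. 33⁻¹ ≡ 9 (mod 37), so λ ≡ 9.
  x = λ² - 2 - 35 = 81 - 37 ≡ 7; y = λ·(2 - 7) - 17 ≡ 12. → (7, 12)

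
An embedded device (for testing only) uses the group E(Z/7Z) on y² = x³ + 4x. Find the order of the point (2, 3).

2P: tangent at (2, 3): λ = (3·2² + 4)/(2·3) ≡ 2/6. 6⁻¹ ≡ 6 (mod 7) since 6·6 = 36 ≡ 1, so λ ≡ 2·6 ≡ 5.
  x = λ² - 2 - 2 = 25 - 4 ≡ 0; y = λ·(2 - 0) - 3 ≡ 0. → (0, 0)
3P: (0, 0) + (2, 3). λ = (3 - 0)/(2 - 0) ≡ 3/2 mod 7. 2⁻¹ ≡ 4 (mod 7) since 2·4 = 8 ≡ 1, so λ ≡ 5.
  x = λ² - 0 - 2 = 25 - 2 ≡ 2; y = λ·(0 - 2) - 0 ≡ 4. → (2, 4)
4P: (2, 4) + (2, 3): same x and y₁ ≡ -y₂, so the sum is 𝒪.
4P = 𝒪, so the order is 4.

4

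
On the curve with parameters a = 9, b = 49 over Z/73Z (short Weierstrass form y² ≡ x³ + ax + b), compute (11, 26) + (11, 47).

O

The two points share x = 11 and their y-coordinates satisfy 26 + 47 ≡ 0 (mod 73), so they are inverses. Their sum is the point at infinity.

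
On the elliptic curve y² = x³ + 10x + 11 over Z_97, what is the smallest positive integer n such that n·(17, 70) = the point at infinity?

2P: tangent at (17, 70): λ = (3·17² + 10)/(2·70) ≡ 4/43. 43⁻¹ ≡ 88 (mod 97), so λ ≡ 4·88 ≡ 61.
  x = λ² - 17 - 17 = 3721 - 34 ≡ 1; y = λ·(17 - 1) - 70 ≡ 33. → (1, 33)
3P: (1, 33) + (17, 70). λ = (70 - 33)/(17 - 1) ≡ 37/16 mod 97. 16⁻¹ ≡ 91 (mod 97), so λ ≡ 69.
  x = λ² - 1 - 17 = 4761 - 18 ≡ 87; y = λ·(1 - 87) - 33 ≡ 47. → (87, 47)
4P: (87, 47) + (17, 70). λ = (70 - 47)/(17 - 87) ≡ 23/27 mod 97. 27⁻¹ ≡ 18 (mod 97) since 27·18 = 486 ≡ 1, so λ ≡ 26.
  x = λ² - 87 - 17 = 676 - 104 ≡ 87; y = λ·(87 - 87) - 47 ≡ 50. → (87, 50)
5P: (87, 50) + (17, 70). λ = (70 - 50)/(17 - 87) ≡ 20/27 mod 97. 27⁻¹ ≡ 18 (mod 97) since 27·18 = 486 ≡ 1, so λ ≡ 69.
  x = λ² - 87 - 17 = 4761 - 104 ≡ 1; y = λ·(87 - 1) - 50 ≡ 64. → (1, 64)
6P: (1, 64) + (17, 70). λ = (70 - 64)/(17 - 1) ≡ 6/16 mod 97. 16⁻¹ ≡ 91 (mod 97) since 16·91 = 1456 ≡ 1, so λ ≡ 61.
  x = λ² - 1 - 17 = 3721 - 18 ≡ 17; y = λ·(1 - 17) - 64 ≡ 27. → (17, 27)
7P: (17, 27) + (17, 70): same x and y₁ ≡ -y₂, so the sum is the point at infinity.
7P = the point at infinity, so the order is 7.

7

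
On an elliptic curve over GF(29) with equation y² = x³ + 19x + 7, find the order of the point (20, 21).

11

2P: tangent at (20, 21): λ = (3·20² + 19)/(2·21) ≡ 1/13. 13⁻¹ ≡ 9 (mod 29), so λ ≡ 1·9 ≡ 9.
  x = λ² - 20 - 20 = 81 - 40 ≡ 12; y = λ·(20 - 12) - 21 ≡ 22. → (12, 22)
3P: (12, 22) + (20, 21). λ = (21 - 22)/(20 - 12) ≡ 28/8 mod 29. 8⁻¹ ≡ 11 (mod 29), so λ ≡ 18.
  x = λ² - 12 - 20 = 324 - 32 ≡ 2; y = λ·(12 - 2) - 22 ≡ 13. → (2, 13)
4P: (2, 13) + (20, 21). λ = (21 - 13)/(20 - 2) ≡ 8/18 mod 29. 18⁻¹ ≡ 21 (mod 29) since 18·21 = 378 ≡ 1, so λ ≡ 23.
  x = λ² - 2 - 20 = 529 - 22 ≡ 14; y = λ·(2 - 14) - 13 ≡ 1. → (14, 1)
5P: (14, 1) + (20, 21). λ = (21 - 1)/(20 - 14) ≡ 20/6 mod 29. 6⁻¹ ≡ 5 (mod 29) since 6·5 = 30 ≡ 1, so λ ≡ 13.
  x = λ² - 14 - 20 = 169 - 34 ≡ 19; y = λ·(14 - 19) - 1 ≡ 21. → (19, 21)
6P: (19, 21) + (20, 21). λ = (21 - 21)/(20 - 19) ≡ 0/1 mod 29. 1⁻¹ ≡ 1 (mod 29) since 1·1 = 1 ≡ 1, so λ ≡ 0.
  x = λ² - 19 - 20 = 0 - 39 ≡ 19; y = λ·(19 - 19) - 21 ≡ 8. → (19, 8)
7P: (19, 8) + (20, 21). λ = (21 - 8)/(20 - 19) ≡ 13/1 mod 29. 1⁻¹ ≡ 1 (mod 29), so λ ≡ 13.
  x = λ² - 19 - 20 = 169 - 39 ≡ 14; y = λ·(19 - 14) - 8 ≡ 28. → (14, 28)
8P: (14, 28) + (20, 21). λ = (21 - 28)/(20 - 14) ≡ 22/6 mod 29. 6⁻¹ ≡ 5 (mod 29), so λ ≡ 23.
  x = λ² - 14 - 20 = 529 - 34 ≡ 2; y = λ·(14 - 2) - 28 ≡ 16. → (2, 16)
9P: (2, 16) + (20, 21). λ = (21 - 16)/(20 - 2) ≡ 5/18 mod 29. 18⁻¹ ≡ 21 (mod 29), so λ ≡ 18.
  x = λ² - 2 - 20 = 324 - 22 ≡ 12; y = λ·(2 - 12) - 16 ≡ 7. → (12, 7)
10P: (12, 7) + (20, 21). λ = (21 - 7)/(20 - 12) ≡ 14/8 mod 29. 8⁻¹ ≡ 11 (mod 29) since 8·11 = 88 ≡ 1, so λ ≡ 9.
  x = λ² - 12 - 20 = 81 - 32 ≡ 20; y = λ·(12 - 20) - 7 ≡ 8. → (20, 8)
11P: (20, 8) + (20, 21): same x and y₁ ≡ -y₂, so the sum is ∞.
11P = ∞, so the order is 11.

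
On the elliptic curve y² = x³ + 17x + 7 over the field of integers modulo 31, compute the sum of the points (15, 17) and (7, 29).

(15, 17) + (7, 29). λ = (29 - 17)/(7 - 15) ≡ 12/23 mod 31. 23⁻¹ ≡ 27 (mod 31), so λ ≡ 14.
  x = λ² - 15 - 7 = 196 - 22 ≡ 19; y = λ·(15 - 19) - 17 ≡ 20. → (19, 20)

(19, 20)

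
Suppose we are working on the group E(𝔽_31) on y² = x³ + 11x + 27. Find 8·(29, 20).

Write P = (29, 20).
Repeated addition: build up to 8P.
2P: tangent at (29, 20): λ = (3·29² + 11)/(2·20) ≡ 23/9. 9⁻¹ ≡ 7 (mod 31) since 9·7 = 63 ≡ 1, so λ ≡ 23·7 ≡ 6.
  x = λ² - 29 - 29 = 36 - 58 ≡ 9; y = λ·(29 - 9) - 20 ≡ 7. → (9, 7)
3P: (9, 7) + (29, 20). λ = (20 - 7)/(29 - 9) ≡ 13/20 mod 31. 20⁻¹ ≡ 14 (mod 31), so λ ≡ 27.
  x = λ² - 9 - 29 = 729 - 38 ≡ 9; y = λ·(9 - 9) - 7 ≡ 24. → (9, 24)
4P: (9, 24) + (29, 20). λ = (20 - 24)/(29 - 9) ≡ 27/20 mod 31. 20⁻¹ ≡ 14 (mod 31), so λ ≡ 6.
  x = λ² - 9 - 29 = 36 - 38 ≡ 29; y = λ·(9 - 29) - 24 ≡ 11. → (29, 11)
5P: (29, 11) + (29, 20): same x and y₁ ≡ -y₂, so the sum is ∞.
6P: ∞ + (29, 20) = (29, 20) (identity).
7P: tangent at (29, 20): λ = (3·29² + 11)/(2·20) ≡ 23/9. 9⁻¹ ≡ 7 (mod 31) since 9·7 = 63 ≡ 1, so λ ≡ 23·7 ≡ 6.
  x = λ² - 29 - 29 = 36 - 58 ≡ 9; y = λ·(29 - 9) - 20 ≡ 7. → (9, 7)
8P: (9, 7) + (29, 20). λ = (20 - 7)/(29 - 9) ≡ 13/20 mod 31. 20⁻¹ ≡ 14 (mod 31), so λ ≡ 27.
  x = λ² - 9 - 29 = 729 - 38 ≡ 9; y = λ·(9 - 9) - 7 ≡ 24. → (9, 24)

(9, 24)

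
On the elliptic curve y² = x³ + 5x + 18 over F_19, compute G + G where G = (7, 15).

tangent at (7, 15): λ = (3·7² + 5)/(2·15) ≡ 0/11. 11⁻¹ ≡ 7 (mod 19), so λ ≡ 0·7 ≡ 0.
  x = λ² - 7 - 7 = 0 - 14 ≡ 5; y = λ·(7 - 5) - 15 ≡ 4. → (5, 4)

(5, 4)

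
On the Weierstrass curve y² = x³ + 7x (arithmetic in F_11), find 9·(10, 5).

Write Q = (10, 5).
Repeated addition: build up to 9Q.
2Q: tangent at (10, 5): λ = (3·10² + 7)/(2·5) ≡ 10/10. 10⁻¹ ≡ 10 (mod 11) since 10·10 = 100 ≡ 1, so λ ≡ 10·10 ≡ 1.
  x = λ² - 10 - 10 = 1 - 20 ≡ 3; y = λ·(10 - 3) - 5 ≡ 2. → (3, 2)
3Q: (3, 2) + (10, 5). λ = (5 - 2)/(10 - 3) ≡ 3/7 mod 11. 7⁻¹ ≡ 8 (mod 11), so λ ≡ 2.
  x = λ² - 3 - 10 = 4 - 13 ≡ 2; y = λ·(3 - 2) - 2 ≡ 0. → (2, 0)
4Q: (2, 0) + (10, 5). λ = (5 - 0)/(10 - 2) ≡ 5/8 mod 11. 8⁻¹ ≡ 7 (mod 11), so λ ≡ 2.
  x = λ² - 2 - 10 = 4 - 12 ≡ 3; y = λ·(2 - 3) - 0 ≡ 9. → (3, 9)
5Q: (3, 9) + (10, 5). λ = (5 - 9)/(10 - 3) ≡ 7/7 mod 11. 7⁻¹ ≡ 8 (mod 11), so λ ≡ 1.
  x = λ² - 3 - 10 = 1 - 13 ≡ 10; y = λ·(3 - 10) - 9 ≡ 6. → (10, 6)
6Q: (10, 6) + (10, 5): same x and y₁ ≡ -y₂, so the sum is ∞.
7Q: ∞ + (10, 5) = (10, 5) (identity).
8Q: tangent at (10, 5): λ = (3·10² + 7)/(2·5) ≡ 10/10. 10⁻¹ ≡ 10 (mod 11), so λ ≡ 10·10 ≡ 1.
  x = λ² - 10 - 10 = 1 - 20 ≡ 3; y = λ·(10 - 3) - 5 ≡ 2. → (3, 2)
9Q: (3, 2) + (10, 5). λ = (5 - 2)/(10 - 3) ≡ 3/7 mod 11. 7⁻¹ ≡ 8 (mod 11) since 7·8 = 56 ≡ 1, so λ ≡ 2.
  x = λ² - 3 - 10 = 4 - 13 ≡ 2; y = λ·(3 - 2) - 2 ≡ 0. → (2, 0)

(2, 0)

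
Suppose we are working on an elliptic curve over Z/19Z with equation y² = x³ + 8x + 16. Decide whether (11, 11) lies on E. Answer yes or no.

y² = 11² ≡ 7; x³ + 8x + 16 = 1435 ≡ 10 (mod 19). 7 ≠ 10.

no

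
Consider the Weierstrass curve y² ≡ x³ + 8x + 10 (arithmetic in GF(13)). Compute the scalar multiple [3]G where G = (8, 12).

Repeated addition: build up to 3G.
2G: tangent at (8, 12): λ = (3·8² + 8)/(2·12) ≡ 5/11. 11⁻¹ ≡ 6 (mod 13), so λ ≡ 5·6 ≡ 4.
  x = λ² - 8 - 8 = 16 - 16 ≡ 0; y = λ·(8 - 0) - 12 ≡ 7. → (0, 7)
3G: (0, 7) + (8, 12). λ = (12 - 7)/(8 - 0) ≡ 5/8 mod 13. 8⁻¹ ≡ 5 (mod 13), so λ ≡ 12.
  x = λ² - 0 - 8 = 144 - 8 ≡ 6; y = λ·(0 - 6) - 7 ≡ 12. → (6, 12)

(6, 12)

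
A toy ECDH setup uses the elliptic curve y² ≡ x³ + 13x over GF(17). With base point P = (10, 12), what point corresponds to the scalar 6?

Repeated addition: build up to 6P.
2P: tangent at (10, 12): λ = (3·10² + 13)/(2·12) ≡ 7/7. 7⁻¹ ≡ 5 (mod 17), so λ ≡ 7·5 ≡ 1.
  x = λ² - 10 - 10 = 1 - 20 ≡ 15; y = λ·(10 - 15) - 12 ≡ 0. → (15, 0)
3P: (15, 0) + (10, 12). λ = (12 - 0)/(10 - 15) ≡ 12/12 mod 17. 12⁻¹ ≡ 10 (mod 17) since 12·10 = 120 ≡ 1, so λ ≡ 1.
  x = λ² - 15 - 10 = 1 - 25 ≡ 10; y = λ·(15 - 10) - 0 ≡ 5. → (10, 5)
4P: (10, 5) + (10, 12): same x and y₁ ≡ -y₂, so the sum is O.
5P: O + (10, 12) = (10, 12) (identity).
6P: tangent at (10, 12): λ = (3·10² + 13)/(2·12) ≡ 7/7. 7⁻¹ ≡ 5 (mod 17), so λ ≡ 7·5 ≡ 1.
  x = λ² - 10 - 10 = 1 - 20 ≡ 15; y = λ·(10 - 15) - 12 ≡ 0. → (15, 0)

(15, 0)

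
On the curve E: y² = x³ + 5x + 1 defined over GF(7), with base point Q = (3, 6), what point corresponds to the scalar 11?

Double-and-add on 11 = (1011)₂. Start with Q = (3, 6) for the leading 1-bit.
double: tangent at (3, 6): λ = (3·3² + 5)/(2·6) ≡ 4/5. 5⁻¹ ≡ 3 (mod 7) since 5·3 = 15 ≡ 1, so λ ≡ 4·3 ≡ 5.
  x = λ² - 3 - 3 = 25 - 6 ≡ 5; y = λ·(3 - 5) - 6 ≡ 5. → (5, 5)
double: tangent at (5, 5): λ = (3·5² + 5)/(2·5) ≡ 3/3. 3⁻¹ ≡ 5 (mod 7), so λ ≡ 3·5 ≡ 1.
  x = λ² - 5 - 5 = 1 - 10 ≡ 5; y = λ·(5 - 5) - 5 ≡ 2. → (5, 2)
add Q: (5, 2) + (3, 6). λ = (6 - 2)/(3 - 5) ≡ 4/5 mod 7. 5⁻¹ ≡ 3 (mod 7) since 5·3 = 15 ≡ 1, so λ ≡ 5.
  x = λ² - 5 - 3 = 25 - 8 ≡ 3; y = λ·(5 - 3) - 2 ≡ 1. → (3, 1)
double: tangent at (3, 1): λ = (3·3² + 5)/(2·1) ≡ 4/2. 2⁻¹ ≡ 4 (mod 7), so λ ≡ 4·4 ≡ 2.
  x = λ² - 3 - 3 = 4 - 6 ≡ 5; y = λ·(3 - 5) - 1 ≡ 2. → (5, 2)
add Q: (5, 2) + (3, 6). λ = (6 - 2)/(3 - 5) ≡ 4/5 mod 7. 5⁻¹ ≡ 3 (mod 7) since 5·3 = 15 ≡ 1, so λ ≡ 5.
  x = λ² - 5 - 3 = 25 - 8 ≡ 3; y = λ·(5 - 3) - 2 ≡ 1. → (3, 1)

(3, 1)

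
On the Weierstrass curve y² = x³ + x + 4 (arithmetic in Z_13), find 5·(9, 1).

(7, 4)

Write P = (9, 1).
Repeated addition: build up to 5P.
2P: tangent at (9, 1): λ = (3·9² + 1)/(2·1) ≡ 10/2. 2⁻¹ ≡ 7 (mod 13), so λ ≡ 10·7 ≡ 5.
  x = λ² - 9 - 9 = 25 - 18 ≡ 7; y = λ·(9 - 7) - 1 ≡ 9. → (7, 9)
3P: (7, 9) + (9, 1). λ = (1 - 9)/(9 - 7) ≡ 5/2 mod 13. 2⁻¹ ≡ 7 (mod 13) since 2·7 = 14 ≡ 1, so λ ≡ 9.
  x = λ² - 7 - 9 = 81 - 16 ≡ 0; y = λ·(7 - 0) - 9 ≡ 2. → (0, 2)
4P: (0, 2) + (9, 1). λ = (1 - 2)/(9 - 0) ≡ 12/9 mod 13. 9⁻¹ ≡ 3 (mod 13) since 9·3 = 27 ≡ 1, so λ ≡ 10.
  x = λ² - 0 - 9 = 100 - 9 ≡ 0; y = λ·(0 - 0) - 2 ≡ 11. → (0, 11)
5P: (0, 11) + (9, 1). λ = (1 - 11)/(9 - 0) ≡ 3/9 mod 13. 9⁻¹ ≡ 3 (mod 13), so λ ≡ 9.
  x = λ² - 0 - 9 = 81 - 9 ≡ 7; y = λ·(0 - 7) - 11 ≡ 4. → (7, 4)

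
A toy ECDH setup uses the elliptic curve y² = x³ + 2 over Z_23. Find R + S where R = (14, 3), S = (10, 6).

(14, 3) + (10, 6). λ = (6 - 3)/(10 - 14) ≡ 3/19 mod 23. 19⁻¹ ≡ 17 (mod 23) since 19·17 = 323 ≡ 1, so λ ≡ 5.
  x = λ² - 14 - 10 = 25 - 24 ≡ 1; y = λ·(14 - 1) - 3 ≡ 16. → (1, 16)

(1, 16)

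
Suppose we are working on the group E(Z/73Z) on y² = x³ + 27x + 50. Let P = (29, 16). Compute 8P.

(3, 31)

Double-and-add on 8 = (1000)₂. Start with P = (29, 16) for the leading 1-bit.
double: tangent at (29, 16): λ = (3·29² + 27)/(2·16) ≡ 68/32. 32⁻¹ ≡ 16 (mod 73), so λ ≡ 68·16 ≡ 66.
  x = λ² - 29 - 29 = 4356 - 58 ≡ 64; y = λ·(29 - 64) - 16 ≡ 10. → (64, 10)
double: tangent at (64, 10): λ = (3·64² + 27)/(2·10) ≡ 51/20. 20⁻¹ ≡ 11 (mod 73), so λ ≡ 51·11 ≡ 50.
  x = λ² - 64 - 64 = 2500 - 128 ≡ 36; y = λ·(64 - 36) - 10 ≡ 3. → (36, 3)
double: tangent at (36, 3): λ = (3·36² + 27)/(2·3) ≡ 46/6. 6⁻¹ ≡ 61 (mod 73) since 6·61 = 366 ≡ 1, so λ ≡ 46·61 ≡ 32.
  x = λ² - 36 - 36 = 1024 - 72 ≡ 3; y = λ·(36 - 3) - 3 ≡ 31. → (3, 31)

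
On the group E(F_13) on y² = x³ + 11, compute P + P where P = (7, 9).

(9, 5)

tangent at (7, 9): λ = (3·7² + 0)/(2·9) ≡ 4/5. 5⁻¹ ≡ 8 (mod 13) since 5·8 = 40 ≡ 1, so λ ≡ 4·8 ≡ 6.
  x = λ² - 7 - 7 = 36 - 14 ≡ 9; y = λ·(7 - 9) - 9 ≡ 5. → (9, 5)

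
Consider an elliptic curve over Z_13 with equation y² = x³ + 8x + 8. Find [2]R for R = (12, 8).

(1, 2)

tangent at (12, 8): λ = (3·12² + 8)/(2·8) ≡ 11/3. 3⁻¹ ≡ 9 (mod 13), so λ ≡ 11·9 ≡ 8.
  x = λ² - 12 - 12 = 64 - 24 ≡ 1; y = λ·(12 - 1) - 8 ≡ 2. → (1, 2)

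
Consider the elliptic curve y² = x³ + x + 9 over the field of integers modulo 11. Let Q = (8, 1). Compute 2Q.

(4, 0)

tangent at (8, 1): λ = (3·8² + 1)/(2·1) ≡ 6/2. 2⁻¹ ≡ 6 (mod 11), so λ ≡ 6·6 ≡ 3.
  x = λ² - 8 - 8 = 9 - 16 ≡ 4; y = λ·(8 - 4) - 1 ≡ 0. → (4, 0)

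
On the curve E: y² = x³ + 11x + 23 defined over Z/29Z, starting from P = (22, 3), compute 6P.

(5, 0)

Repeated addition: build up to 6P.
2P: tangent at (22, 3): λ = (3·22² + 11)/(2·3) ≡ 13/6. 6⁻¹ ≡ 5 (mod 29), so λ ≡ 13·5 ≡ 7.
  x = λ² - 22 - 22 = 49 - 44 ≡ 5; y = λ·(22 - 5) - 3 ≡ 0. → (5, 0)
3P: (5, 0) + (22, 3). λ = (3 - 0)/(22 - 5) ≡ 3/17 mod 29. 17⁻¹ ≡ 12 (mod 29) since 17·12 = 204 ≡ 1, so λ ≡ 7.
  x = λ² - 5 - 22 = 49 - 27 ≡ 22; y = λ·(5 - 22) - 0 ≡ 26. → (22, 26)
4P: (22, 26) + (22, 3): same x and y₁ ≡ -y₂, so the sum is 𝒪.
5P: 𝒪 + (22, 3) = (22, 3) (identity).
6P: tangent at (22, 3): λ = (3·22² + 11)/(2·3) ≡ 13/6. 6⁻¹ ≡ 5 (mod 29) since 6·5 = 30 ≡ 1, so λ ≡ 13·5 ≡ 7.
  x = λ² - 22 - 22 = 49 - 44 ≡ 5; y = λ·(22 - 5) - 3 ≡ 0. → (5, 0)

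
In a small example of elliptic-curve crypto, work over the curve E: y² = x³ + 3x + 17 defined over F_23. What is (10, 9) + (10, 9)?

tangent at (10, 9): λ = (3·10² + 3)/(2·9) ≡ 4/18. 18⁻¹ ≡ 9 (mod 23), so λ ≡ 4·9 ≡ 13.
  x = λ² - 10 - 10 = 169 - 20 ≡ 11; y = λ·(10 - 11) - 9 ≡ 1. → (11, 1)

(11, 1)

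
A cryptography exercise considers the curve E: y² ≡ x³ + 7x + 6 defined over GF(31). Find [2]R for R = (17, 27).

tangent at (17, 27): λ = (3·17² + 7)/(2·27) ≡ 6/23. 23⁻¹ ≡ 27 (mod 31) since 23·27 = 621 ≡ 1, so λ ≡ 6·27 ≡ 7.
  x = λ² - 17 - 17 = 49 - 34 ≡ 15; y = λ·(17 - 15) - 27 ≡ 18. → (15, 18)

(15, 18)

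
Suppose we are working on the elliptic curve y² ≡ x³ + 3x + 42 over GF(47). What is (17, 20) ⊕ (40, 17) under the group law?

(26, 20)

(17, 20) + (40, 17). λ = (17 - 20)/(40 - 17) ≡ 44/23 mod 47. 23⁻¹ ≡ 45 (mod 47) since 23·45 = 1035 ≡ 1, so λ ≡ 6.
  x = λ² - 17 - 40 = 36 - 57 ≡ 26; y = λ·(17 - 26) - 20 ≡ 20. → (26, 20)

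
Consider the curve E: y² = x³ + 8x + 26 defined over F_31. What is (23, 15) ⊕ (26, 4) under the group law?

(23, 16)

(23, 15) + (26, 4). λ = (4 - 15)/(26 - 23) ≡ 20/3 mod 31. 3⁻¹ ≡ 21 (mod 31), so λ ≡ 17.
  x = λ² - 23 - 26 = 289 - 49 ≡ 23; y = λ·(23 - 23) - 15 ≡ 16. → (23, 16)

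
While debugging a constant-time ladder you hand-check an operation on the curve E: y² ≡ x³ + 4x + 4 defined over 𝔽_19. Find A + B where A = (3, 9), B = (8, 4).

(9, 16)

(3, 9) + (8, 4). λ = (4 - 9)/(8 - 3) ≡ 14/5 mod 19. 5⁻¹ ≡ 4 (mod 19), so λ ≡ 18.
  x = λ² - 3 - 8 = 324 - 11 ≡ 9; y = λ·(3 - 9) - 9 ≡ 16. → (9, 16)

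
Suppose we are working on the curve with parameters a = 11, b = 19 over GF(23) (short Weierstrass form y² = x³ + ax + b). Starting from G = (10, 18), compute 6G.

Repeated addition: build up to 6G.
2G: tangent at (10, 18): λ = (3·10² + 11)/(2·18) ≡ 12/13. 13⁻¹ ≡ 16 (mod 23) since 13·16 = 208 ≡ 1, so λ ≡ 12·16 ≡ 8.
  x = λ² - 10 - 10 = 64 - 20 ≡ 21; y = λ·(10 - 21) - 18 ≡ 9. → (21, 9)
3G: (21, 9) + (10, 18). λ = (18 - 9)/(10 - 21) ≡ 9/12 mod 23. 12⁻¹ ≡ 2 (mod 23), so λ ≡ 18.
  x = λ² - 21 - 10 = 324 - 31 ≡ 17; y = λ·(21 - 17) - 9 ≡ 17. → (17, 17)
4G: (17, 17) + (10, 18). λ = (18 - 17)/(10 - 17) ≡ 1/16 mod 23. 16⁻¹ ≡ 13 (mod 23), so λ ≡ 13.
  x = λ² - 17 - 10 = 169 - 27 ≡ 4; y = λ·(17 - 4) - 17 ≡ 14. → (4, 14)
5G: (4, 14) + (10, 18). λ = (18 - 14)/(10 - 4) ≡ 4/6 mod 23. 6⁻¹ ≡ 4 (mod 23) since 6·4 = 24 ≡ 1, so λ ≡ 16.
  x = λ² - 4 - 10 = 256 - 14 ≡ 12; y = λ·(4 - 12) - 14 ≡ 19. → (12, 19)
6G: (12, 19) + (10, 18). λ = (18 - 19)/(10 - 12) ≡ 22/21 mod 23. 21⁻¹ ≡ 11 (mod 23), so λ ≡ 12.
  x = λ² - 12 - 10 = 144 - 22 ≡ 7; y = λ·(12 - 7) - 19 ≡ 18. → (7, 18)

(7, 18)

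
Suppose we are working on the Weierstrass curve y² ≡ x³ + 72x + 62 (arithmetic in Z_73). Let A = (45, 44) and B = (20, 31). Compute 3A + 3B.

(67, 12)

First 3A:
Repeated addition: build up to 3A.
2A: tangent at (45, 44): λ = (3·45² + 72)/(2·44) ≡ 15/15. 15⁻¹ ≡ 39 (mod 73) since 15·39 = 585 ≡ 1, so λ ≡ 15·39 ≡ 1.
  x = λ² - 45 - 45 = 1 - 90 ≡ 57; y = λ·(45 - 57) - 44 ≡ 17. → (57, 17)
3A: (57, 17) + (45, 44). λ = (44 - 17)/(45 - 57) ≡ 27/61 mod 73. 61⁻¹ ≡ 6 (mod 73), so λ ≡ 16.
  x = λ² - 57 - 45 = 256 - 102 ≡ 8; y = λ·(57 - 8) - 17 ≡ 37. → (8, 37)
3A = (8, 37).
Next 3B:
Repeated addition: build up to 3B.
2B: tangent at (20, 31): λ = (3·20² + 72)/(2·31) ≡ 31/62. 62⁻¹ ≡ 53 (mod 73), so λ ≡ 31·53 ≡ 37.
  x = λ² - 20 - 20 = 1369 - 40 ≡ 15; y = λ·(20 - 15) - 31 ≡ 8. → (15, 8)
3B: (15, 8) + (20, 31). λ = (31 - 8)/(20 - 15) ≡ 23/5 mod 73. 5⁻¹ ≡ 44 (mod 73), so λ ≡ 63.
  x = λ² - 15 - 20 = 3969 - 35 ≡ 65; y = λ·(15 - 65) - 8 ≡ 54. → (65, 54)
3B = (65, 54).
Finally 3A + 3B:
(8, 37) + (65, 54). λ = (54 - 37)/(65 - 8) ≡ 17/57 mod 73. 57⁻¹ ≡ 41 (mod 73) since 57·41 = 2337 ≡ 1, so λ ≡ 40.
  x = λ² - 8 - 65 = 1600 - 73 ≡ 67; y = λ·(8 - 67) - 37 ≡ 12. → (67, 12)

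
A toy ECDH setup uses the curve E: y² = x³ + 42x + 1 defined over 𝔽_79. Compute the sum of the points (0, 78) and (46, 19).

(0, 78) + (46, 19). λ = (19 - 78)/(46 - 0) ≡ 20/46 mod 79. 46⁻¹ ≡ 67 (mod 79) since 46·67 = 3082 ≡ 1, so λ ≡ 76.
  x = λ² - 0 - 46 = 5776 - 46 ≡ 42; y = λ·(0 - 42) - 78 ≡ 48. → (42, 48)

(42, 48)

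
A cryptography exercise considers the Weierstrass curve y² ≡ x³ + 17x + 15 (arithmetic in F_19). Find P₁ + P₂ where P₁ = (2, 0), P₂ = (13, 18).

(2, 0) + (13, 18). λ = (18 - 0)/(13 - 2) ≡ 18/11 mod 19. 11⁻¹ ≡ 7 (mod 19), so λ ≡ 12.
  x = λ² - 2 - 13 = 144 - 15 ≡ 15; y = λ·(2 - 15) - 0 ≡ 15. → (15, 15)

(15, 15)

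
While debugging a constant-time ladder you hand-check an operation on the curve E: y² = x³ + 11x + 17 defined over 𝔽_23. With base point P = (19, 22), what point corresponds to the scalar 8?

Double-and-add on 8 = (1000)₂. Start with P = (19, 22) for the leading 1-bit.
double: tangent at (19, 22): λ = (3·19² + 11)/(2·22) ≡ 13/21. 21⁻¹ ≡ 11 (mod 23) since 21·11 = 231 ≡ 1, so λ ≡ 13·11 ≡ 5.
  x = λ² - 19 - 19 = 25 - 38 ≡ 10; y = λ·(19 - 10) - 22 ≡ 0. → (10, 0)
double: (10, 0) + (10, 0): same x and y₁ ≡ -y₂, so the sum is 𝒪.
double: 𝒪 + 𝒪 = 𝒪 (identity).

O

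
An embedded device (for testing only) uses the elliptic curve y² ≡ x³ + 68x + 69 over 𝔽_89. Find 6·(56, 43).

Write Q = (56, 43).
Double-and-add on 6 = (110)₂. Start with Q = (56, 43) for the leading 1-bit.
double: tangent at (56, 43): λ = (3·56² + 68)/(2·43) ≡ 42/86. 86⁻¹ ≡ 59 (mod 89), so λ ≡ 42·59 ≡ 75.
  x = λ² - 56 - 56 = 5625 - 112 ≡ 84; y = λ·(56 - 84) - 43 ≡ 82. → (84, 82)
add Q: (84, 82) + (56, 43). λ = (43 - 82)/(56 - 84) ≡ 50/61 mod 89. 61⁻¹ ≡ 54 (mod 89), so λ ≡ 30.
  x = λ² - 84 - 56 = 900 - 140 ≡ 48; y = λ·(84 - 48) - 82 ≡ 19. → (48, 19)
double: tangent at (48, 19): λ = (3·48² + 68)/(2·19) ≡ 38/38. 38⁻¹ ≡ 82 (mod 89), so λ ≡ 38·82 ≡ 1.
  x = λ² - 48 - 48 = 1 - 96 ≡ 83; y = λ·(48 - 83) - 19 ≡ 35. → (83, 35)

(83, 35)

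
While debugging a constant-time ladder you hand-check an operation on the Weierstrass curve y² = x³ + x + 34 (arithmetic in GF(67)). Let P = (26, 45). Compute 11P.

(57, 30)

Double-and-add on 11 = (1011)₂. Start with P = (26, 45) for the leading 1-bit.
double: tangent at (26, 45): λ = (3·26² + 1)/(2·45) ≡ 19/23. 23⁻¹ ≡ 35 (mod 67), so λ ≡ 19·35 ≡ 62.
  x = λ² - 26 - 26 = 3844 - 52 ≡ 40; y = λ·(26 - 40) - 45 ≡ 25. → (40, 25)
double: tangent at (40, 25): λ = (3·40² + 1)/(2·25) ≡ 44/50. 50⁻¹ ≡ 63 (mod 67), so λ ≡ 44·63 ≡ 25.
  x = λ² - 40 - 40 = 625 - 80 ≡ 9; y = λ·(40 - 9) - 25 ≡ 13. → (9, 13)
add P: (9, 13) + (26, 45). λ = (45 - 13)/(26 - 9) ≡ 32/17 mod 67. 17⁻¹ ≡ 4 (mod 67), so λ ≡ 61.
  x = λ² - 9 - 26 = 3721 - 35 ≡ 1; y = λ·(9 - 1) - 13 ≡ 6. → (1, 6)
double: tangent at (1, 6): λ = (3·1² + 1)/(2·6) ≡ 4/12. 12⁻¹ ≡ 28 (mod 67), so λ ≡ 4·28 ≡ 45.
  x = λ² - 1 - 1 = 2025 - 2 ≡ 13; y = λ·(1 - 13) - 6 ≡ 57. → (13, 57)
add P: (13, 57) + (26, 45). λ = (45 - 57)/(26 - 13) ≡ 55/13 mod 67. 13⁻¹ ≡ 31 (mod 67) since 13·31 = 403 ≡ 1, so λ ≡ 30.
  x = λ² - 13 - 26 = 900 - 39 ≡ 57; y = λ·(13 - 57) - 57 ≡ 30. → (57, 30)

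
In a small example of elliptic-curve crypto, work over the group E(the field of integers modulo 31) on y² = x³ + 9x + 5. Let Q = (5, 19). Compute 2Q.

tangent at (5, 19): λ = (3·5² + 9)/(2·19) ≡ 22/7. 7⁻¹ ≡ 9 (mod 31) since 7·9 = 63 ≡ 1, so λ ≡ 22·9 ≡ 12.
  x = λ² - 5 - 5 = 144 - 10 ≡ 10; y = λ·(5 - 10) - 19 ≡ 14. → (10, 14)

(10, 14)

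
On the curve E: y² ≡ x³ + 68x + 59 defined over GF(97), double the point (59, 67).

tangent at (59, 67): λ = (3·59² + 68)/(2·67) ≡ 35/37. 37⁻¹ ≡ 21 (mod 97) since 37·21 = 777 ≡ 1, so λ ≡ 35·21 ≡ 56.
  x = λ² - 59 - 59 = 3136 - 118 ≡ 11; y = λ·(59 - 11) - 67 ≡ 2. → (11, 2)

(11, 2)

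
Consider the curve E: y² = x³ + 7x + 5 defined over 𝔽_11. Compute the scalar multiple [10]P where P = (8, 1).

Double-and-add on 10 = (1010)₂. Start with P = (8, 1) for the leading 1-bit.
double: tangent at (8, 1): λ = (3·8² + 7)/(2·1) ≡ 1/2. 2⁻¹ ≡ 6 (mod 11) since 2·6 = 12 ≡ 1, so λ ≡ 1·6 ≡ 6.
  x = λ² - 8 - 8 = 36 - 16 ≡ 9; y = λ·(8 - 9) - 1 ≡ 4. → (9, 4)
double: tangent at (9, 4): λ = (3·9² + 7)/(2·4) ≡ 8/8. 8⁻¹ ≡ 7 (mod 11), so λ ≡ 8·7 ≡ 1.
  x = λ² - 9 - 9 = 1 - 18 ≡ 5; y = λ·(9 - 5) - 4 ≡ 0. → (5, 0)
add P: (5, 0) + (8, 1). λ = (1 - 0)/(8 - 5) ≡ 1/3 mod 11. 3⁻¹ ≡ 4 (mod 11) since 3·4 = 12 ≡ 1, so λ ≡ 4.
  x = λ² - 5 - 8 = 16 - 13 ≡ 3; y = λ·(5 - 3) - 0 ≡ 8. → (3, 8)
double: tangent at (3, 8): λ = (3·3² + 7)/(2·8) ≡ 1/5. 5⁻¹ ≡ 9 (mod 11), so λ ≡ 1·9 ≡ 9.
  x = λ² - 3 - 3 = 81 - 6 ≡ 9; y = λ·(3 - 9) - 8 ≡ 4. → (9, 4)

(9, 4)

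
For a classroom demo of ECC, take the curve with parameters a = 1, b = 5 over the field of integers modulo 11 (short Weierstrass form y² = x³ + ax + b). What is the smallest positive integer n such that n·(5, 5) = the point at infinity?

11

2P: tangent at (5, 5): λ = (3·5² + 1)/(2·5) ≡ 10/10. 10⁻¹ ≡ 10 (mod 11) since 10·10 = 100 ≡ 1, so λ ≡ 10·10 ≡ 1.
  x = λ² - 5 - 5 = 1 - 10 ≡ 2; y = λ·(5 - 2) - 5 ≡ 9. → (2, 9)
3P: (2, 9) + (5, 5). λ = (5 - 9)/(5 - 2) ≡ 7/3 mod 11. 3⁻¹ ≡ 4 (mod 11), so λ ≡ 6.
  x = λ² - 2 - 5 = 36 - 7 ≡ 7; y = λ·(2 - 7) - 9 ≡ 5. → (7, 5)
4P: (7, 5) + (5, 5). λ = (5 - 5)/(5 - 7) ≡ 0/9 mod 11. 9⁻¹ ≡ 5 (mod 11), so λ ≡ 0.
  x = λ² - 7 - 5 = 0 - 12 ≡ 10; y = λ·(7 - 10) - 5 ≡ 6. → (10, 6)
5P: (10, 6) + (5, 5). λ = (5 - 6)/(5 - 10) ≡ 10/6 mod 11. 6⁻¹ ≡ 2 (mod 11), so λ ≡ 9.
  x = λ² - 10 - 5 = 81 - 15 ≡ 0; y = λ·(10 - 0) - 6 ≡ 7. → (0, 7)
6P: (0, 7) + (5, 5). λ = (5 - 7)/(5 - 0) ≡ 9/5 mod 11. 5⁻¹ ≡ 9 (mod 11) since 5·9 = 45 ≡ 1, so λ ≡ 4.
  x = λ² - 0 - 5 = 16 - 5 ≡ 0; y = λ·(0 - 0) - 7 ≡ 4. → (0, 4)
7P: (0, 4) + (5, 5). λ = (5 - 4)/(5 - 0) ≡ 1/5 mod 11. 5⁻¹ ≡ 9 (mod 11) since 5·9 = 45 ≡ 1, so λ ≡ 9.
  x = λ² - 0 - 5 = 81 - 5 ≡ 10; y = λ·(0 - 10) - 4 ≡ 5. → (10, 5)
8P: (10, 5) + (5, 5). λ = (5 - 5)/(5 - 10) ≡ 0/6 mod 11. 6⁻¹ ≡ 2 (mod 11), so λ ≡ 0.
  x = λ² - 10 - 5 = 0 - 15 ≡ 7; y = λ·(10 - 7) - 5 ≡ 6. → (7, 6)
9P: (7, 6) + (5, 5). λ = (5 - 6)/(5 - 7) ≡ 10/9 mod 11. 9⁻¹ ≡ 5 (mod 11) since 9·5 = 45 ≡ 1, so λ ≡ 6.
  x = λ² - 7 - 5 = 36 - 12 ≡ 2; y = λ·(7 - 2) - 6 ≡ 2. → (2, 2)
10P: (2, 2) + (5, 5). λ = (5 - 2)/(5 - 2) ≡ 3/3 mod 11. 3⁻¹ ≡ 4 (mod 11), so λ ≡ 1.
  x = λ² - 2 - 5 = 1 - 7 ≡ 5; y = λ·(2 - 5) - 2 ≡ 6. → (5, 6)
11P: (5, 6) + (5, 5): same x and y₁ ≡ -y₂, so the sum is the point at infinity.
11P = the point at infinity, so the order is 11.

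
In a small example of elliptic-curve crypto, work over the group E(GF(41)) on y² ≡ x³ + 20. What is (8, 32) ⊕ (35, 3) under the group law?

(23, 16)

(8, 32) + (35, 3). λ = (3 - 32)/(35 - 8) ≡ 12/27 mod 41. 27⁻¹ ≡ 38 (mod 41) since 27·38 = 1026 ≡ 1, so λ ≡ 5.
  x = λ² - 8 - 35 = 25 - 43 ≡ 23; y = λ·(8 - 23) - 32 ≡ 16. → (23, 16)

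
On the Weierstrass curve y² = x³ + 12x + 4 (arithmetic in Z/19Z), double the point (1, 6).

tangent at (1, 6): λ = (3·1² + 12)/(2·6) ≡ 15/12. 12⁻¹ ≡ 8 (mod 19) since 12·8 = 96 ≡ 1, so λ ≡ 15·8 ≡ 6.
  x = λ² - 1 - 1 = 36 - 2 ≡ 15; y = λ·(1 - 15) - 6 ≡ 5. → (15, 5)

(15, 5)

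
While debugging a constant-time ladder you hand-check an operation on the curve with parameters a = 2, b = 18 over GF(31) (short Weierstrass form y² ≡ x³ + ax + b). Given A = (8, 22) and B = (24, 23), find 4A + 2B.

(8, 22)

First 4A:
Repeated addition: build up to 4A.
2A: tangent at (8, 22): λ = (3·8² + 2)/(2·22) ≡ 8/13. 13⁻¹ ≡ 12 (mod 31), so λ ≡ 8·12 ≡ 3.
  x = λ² - 8 - 8 = 9 - 16 ≡ 24; y = λ·(8 - 24) - 22 ≡ 23. → (24, 23)
3A: (24, 23) + (8, 22). λ = (22 - 23)/(8 - 24) ≡ 30/15 mod 31. 15⁻¹ ≡ 29 (mod 31), so λ ≡ 2.
  x = λ² - 24 - 8 = 4 - 32 ≡ 3; y = λ·(24 - 3) - 23 ≡ 19. → (3, 19)
4A: (3, 19) + (8, 22). λ = (22 - 19)/(8 - 3) ≡ 3/5 mod 31. 5⁻¹ ≡ 25 (mod 31), so λ ≡ 13.
  x = λ² - 3 - 8 = 169 - 11 ≡ 3; y = λ·(3 - 3) - 19 ≡ 12. → (3, 12)
4A = (3, 12).
Next 2B:
Repeated addition: build up to 2B.
2B: tangent at (24, 23): λ = (3·24² + 2)/(2·23) ≡ 25/15. 15⁻¹ ≡ 29 (mod 31), so λ ≡ 25·29 ≡ 12.
  x = λ² - 24 - 24 = 144 - 48 ≡ 3; y = λ·(24 - 3) - 23 ≡ 12. → (3, 12)
2B = (3, 12).
Finally 4A + 2B:
tangent at (3, 12): λ = (3·3² + 2)/(2·12) ≡ 29/24. 24⁻¹ ≡ 22 (mod 31) since 24·22 = 528 ≡ 1, so λ ≡ 29·22 ≡ 18.
  x = λ² - 3 - 3 = 324 - 6 ≡ 8; y = λ·(3 - 8) - 12 ≡ 22. → (8, 22)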